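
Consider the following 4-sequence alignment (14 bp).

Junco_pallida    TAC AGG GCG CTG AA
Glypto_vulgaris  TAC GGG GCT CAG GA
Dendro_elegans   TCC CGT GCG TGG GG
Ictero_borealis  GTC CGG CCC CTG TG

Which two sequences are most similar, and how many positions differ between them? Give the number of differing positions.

4

Pairwise Hamming distances:
  Junco_pallida vs Glypto_vulgaris: 4
  Junco_pallida vs Dendro_elegans: 7
  Junco_pallida vs Ictero_borealis: 7
  Glypto_vulgaris vs Dendro_elegans: 7
  Glypto_vulgaris vs Ictero_borealis: 8
  Dendro_elegans vs Ictero_borealis: 8
The smallest is 4, between Junco_pallida and Glypto_vulgaris.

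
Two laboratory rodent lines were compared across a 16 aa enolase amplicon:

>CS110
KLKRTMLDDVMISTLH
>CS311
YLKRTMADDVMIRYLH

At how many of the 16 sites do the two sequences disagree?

4

The sequences differ at positions 1 (K/Y), 7 (L/A), 13 (S/R), 14 (T/Y).
That gives 4 mismatches out of 16 aligned sites, so the Hamming distance is 4.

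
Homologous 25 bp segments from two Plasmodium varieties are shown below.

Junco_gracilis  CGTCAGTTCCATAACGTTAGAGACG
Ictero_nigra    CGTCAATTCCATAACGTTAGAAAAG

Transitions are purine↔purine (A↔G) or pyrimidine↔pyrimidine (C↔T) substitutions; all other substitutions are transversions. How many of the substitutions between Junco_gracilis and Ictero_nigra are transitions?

Mismatches occur at site 6 (G/A, transition), site 22 (G/A, transition), site 24 (C/A, transversion).
Of the 3 differences, 2 transitions and 1 transversion, so the answer is 2.

2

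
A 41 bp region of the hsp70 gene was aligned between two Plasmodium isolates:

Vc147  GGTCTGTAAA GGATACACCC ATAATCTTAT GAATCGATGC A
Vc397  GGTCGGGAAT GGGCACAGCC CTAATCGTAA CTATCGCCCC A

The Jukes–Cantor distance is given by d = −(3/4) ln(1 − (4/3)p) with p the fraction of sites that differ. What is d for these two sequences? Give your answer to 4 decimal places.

The sequences differ at positions 5 (T/G), 7 (T/G), 10 (A/T), 13 (A/G), 14 (T/C), 18 (C/G), 21 (A/C), 27 (T/G), 30 (T/A), 31 (G/C), 32 (A/T), 37 (A/C), 38 (T/C), 39 (G/C).
p = 14/41 = 0.341463.
d = −0.75 · ln(1 − (4/3)·0.341463) = −0.75 · ln(0.544716) = −0.75 · (-0.607491) = 0.4556.

0.4556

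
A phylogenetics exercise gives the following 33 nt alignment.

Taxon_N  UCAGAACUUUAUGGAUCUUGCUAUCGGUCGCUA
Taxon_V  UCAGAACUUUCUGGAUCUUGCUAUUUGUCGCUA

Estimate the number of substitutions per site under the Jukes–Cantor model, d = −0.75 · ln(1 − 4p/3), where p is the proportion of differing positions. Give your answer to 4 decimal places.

0.0969

Mismatches occur at site 11 (A→C), site 25 (C→U), site 26 (G→U).
p = 3/33 = 0.090909.
d = −0.75 · ln(1 − (4/3)·0.090909) = −0.75 · ln(0.878788) = −0.75 · (-0.129212) = 0.0969.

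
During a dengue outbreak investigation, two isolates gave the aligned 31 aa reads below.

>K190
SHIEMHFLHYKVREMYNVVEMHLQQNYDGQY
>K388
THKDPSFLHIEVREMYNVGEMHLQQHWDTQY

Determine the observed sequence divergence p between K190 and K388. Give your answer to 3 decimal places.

0.355

Mismatches occur at site 1 (S↔T), site 3 (I↔K), site 4 (E↔D), site 5 (M↔P), site 6 (H↔S), site 10 (Y↔I), site 11 (K↔E), site 19 (V↔G), site 26 (N↔H), site 27 (Y↔W), site 29 (G↔T).
There are 11 differences over 31 sites, so p = 11/31 = 0.355.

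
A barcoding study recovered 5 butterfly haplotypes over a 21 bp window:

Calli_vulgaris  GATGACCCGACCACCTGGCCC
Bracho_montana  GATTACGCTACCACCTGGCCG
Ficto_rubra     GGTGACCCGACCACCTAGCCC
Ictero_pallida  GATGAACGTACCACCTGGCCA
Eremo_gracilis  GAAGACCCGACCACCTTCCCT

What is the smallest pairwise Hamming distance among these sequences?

Pairwise Hamming distances:
  Calli_vulgaris vs Bracho_montana: 4
  Calli_vulgaris vs Ficto_rubra: 2
  Calli_vulgaris vs Ictero_pallida: 4
  Calli_vulgaris vs Eremo_gracilis: 4
  Bracho_montana vs Ficto_rubra: 6
  Bracho_montana vs Ictero_pallida: 5
  Bracho_montana vs Eremo_gracilis: 7
  Ficto_rubra vs Ictero_pallida: 6
  Ficto_rubra vs Eremo_gracilis: 5
  Ictero_pallida vs Eremo_gracilis: 7
The smallest is 2, between Calli_vulgaris and Ficto_rubra.

2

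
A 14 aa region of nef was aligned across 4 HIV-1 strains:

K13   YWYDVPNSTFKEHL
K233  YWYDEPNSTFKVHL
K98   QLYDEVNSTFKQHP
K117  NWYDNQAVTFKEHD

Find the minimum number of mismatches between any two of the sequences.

2

Pairwise Hamming distances:
  K13 vs K233: 2
  K13 vs K98: 6
  K13 vs K117: 6
  K233 vs K98: 5
  K233 vs K117: 7
  K98 vs K117: 8
The smallest is 2, between K13 and K233.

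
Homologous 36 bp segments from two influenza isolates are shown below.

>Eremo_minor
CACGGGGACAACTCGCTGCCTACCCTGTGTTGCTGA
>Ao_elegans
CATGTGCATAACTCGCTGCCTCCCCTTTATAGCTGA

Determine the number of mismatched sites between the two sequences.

Mismatches occur at site 3 (C↔T), site 5 (G↔T), site 7 (G↔C), site 9 (C↔T), site 22 (A↔C), site 27 (G↔T), site 29 (G↔A), site 31 (T↔A).
That gives 8 mismatches out of 36 aligned sites, so the Hamming distance is 8.

8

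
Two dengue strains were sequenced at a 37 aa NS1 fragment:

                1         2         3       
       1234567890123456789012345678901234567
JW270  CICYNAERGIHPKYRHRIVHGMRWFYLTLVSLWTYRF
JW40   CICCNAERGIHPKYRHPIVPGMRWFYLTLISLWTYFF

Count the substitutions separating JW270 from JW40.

Mismatches occur at site 4 (Y↔C), site 17 (R↔P), site 20 (H↔P), site 30 (V↔I), site 36 (R↔F).
That gives 5 mismatches out of 37 aligned sites, so the Hamming distance is 5.

5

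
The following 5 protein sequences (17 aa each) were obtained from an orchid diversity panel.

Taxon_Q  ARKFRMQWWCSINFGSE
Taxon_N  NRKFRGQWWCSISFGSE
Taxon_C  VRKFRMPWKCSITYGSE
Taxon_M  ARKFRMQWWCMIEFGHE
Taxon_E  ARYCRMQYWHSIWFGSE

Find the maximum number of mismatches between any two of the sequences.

9

Pairwise Hamming distances:
  Taxon_Q vs Taxon_N: 3
  Taxon_Q vs Taxon_C: 5
  Taxon_Q vs Taxon_M: 3
  Taxon_Q vs Taxon_E: 5
  Taxon_N vs Taxon_C: 6
  Taxon_N vs Taxon_M: 5
  Taxon_N vs Taxon_E: 7
  Taxon_C vs Taxon_M: 7
  Taxon_C vs Taxon_E: 9
  Taxon_M vs Taxon_E: 7
The largest is 9, between Taxon_C and Taxon_E.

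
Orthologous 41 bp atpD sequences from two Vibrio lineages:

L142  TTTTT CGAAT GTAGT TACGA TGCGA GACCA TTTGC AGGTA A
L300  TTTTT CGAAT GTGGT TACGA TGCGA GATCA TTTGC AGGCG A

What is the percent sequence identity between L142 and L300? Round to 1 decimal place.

90.2%

Differing sites — 13:A/G; 28:C/T; 39:T/C; 40:A/G.
37 of the 41 sites match, so the percent identity is 37/41 × 100 = 90.2%.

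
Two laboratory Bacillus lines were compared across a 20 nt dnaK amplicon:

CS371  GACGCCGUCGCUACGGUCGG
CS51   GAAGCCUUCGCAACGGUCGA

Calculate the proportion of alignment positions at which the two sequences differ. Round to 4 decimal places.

0.2000

The sequences differ at positions 3 (C/A), 7 (G/U), 12 (U/A), 20 (G/A).
There are 4 differences over 20 sites, so p = 4/20 = 0.2000.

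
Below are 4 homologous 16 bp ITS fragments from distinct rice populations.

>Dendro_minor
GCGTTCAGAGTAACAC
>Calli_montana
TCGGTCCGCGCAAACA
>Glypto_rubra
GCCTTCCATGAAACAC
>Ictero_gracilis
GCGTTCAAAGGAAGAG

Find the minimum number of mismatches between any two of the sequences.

Pairwise Hamming distances:
  Dendro_minor vs Calli_montana: 8
  Dendro_minor vs Glypto_rubra: 5
  Dendro_minor vs Ictero_gracilis: 4
  Calli_montana vs Glypto_rubra: 9
  Calli_montana vs Ictero_gracilis: 9
  Glypto_rubra vs Ictero_gracilis: 6
The smallest is 4, between Dendro_minor and Ictero_gracilis.

4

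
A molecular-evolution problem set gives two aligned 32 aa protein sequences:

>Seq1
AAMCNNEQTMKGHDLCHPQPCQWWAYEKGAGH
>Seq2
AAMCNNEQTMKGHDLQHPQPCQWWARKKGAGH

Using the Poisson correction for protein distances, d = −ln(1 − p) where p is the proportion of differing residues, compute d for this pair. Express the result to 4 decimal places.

0.0984

The sequences differ at positions 16 (C/Q), 26 (Y/R), 27 (E/K).
p = 3/32 = 0.093750.
d = −ln(1 − 0.093750) = −ln(0.906250) = 0.0984.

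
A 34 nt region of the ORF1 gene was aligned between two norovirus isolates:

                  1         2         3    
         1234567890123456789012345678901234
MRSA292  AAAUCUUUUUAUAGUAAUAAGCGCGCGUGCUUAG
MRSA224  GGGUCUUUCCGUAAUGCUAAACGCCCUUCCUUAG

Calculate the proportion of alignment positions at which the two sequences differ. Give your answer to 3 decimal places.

Mismatches occur at site 1 (A/G), site 2 (A/G), site 3 (A/G), site 9 (U/C), site 10 (U/C), site 11 (A/G), site 14 (G/A), site 16 (A/G), site 17 (A/C), site 21 (G/A), site 25 (G/C), site 27 (G/U), site 29 (G/C).
There are 13 differences over 34 sites, so p = 13/34 = 0.382.

0.382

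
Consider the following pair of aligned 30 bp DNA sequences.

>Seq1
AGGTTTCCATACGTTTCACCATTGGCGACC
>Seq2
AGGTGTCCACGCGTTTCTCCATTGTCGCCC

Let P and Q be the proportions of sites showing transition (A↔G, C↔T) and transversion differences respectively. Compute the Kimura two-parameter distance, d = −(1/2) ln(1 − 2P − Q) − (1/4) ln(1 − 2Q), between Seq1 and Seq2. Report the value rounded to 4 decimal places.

Differing sites — 5:T/G (Tv); 10:T/C (Ti); 11:A/G (Ti); 18:A/T (Tv); 25:G/T (Tv); 28:A/C (Tv).
Of the 6 differences, 2 transitions and 4 transversions over 30 sites: P = 2/30 = 0.066667, Q = 4/30 = 0.133333.
d = −0.5·ln(0.733333) − 0.25·ln(0.733334) = −0.5·(-0.310155) − 0.25·(-0.310154) = 0.2326.

0.2326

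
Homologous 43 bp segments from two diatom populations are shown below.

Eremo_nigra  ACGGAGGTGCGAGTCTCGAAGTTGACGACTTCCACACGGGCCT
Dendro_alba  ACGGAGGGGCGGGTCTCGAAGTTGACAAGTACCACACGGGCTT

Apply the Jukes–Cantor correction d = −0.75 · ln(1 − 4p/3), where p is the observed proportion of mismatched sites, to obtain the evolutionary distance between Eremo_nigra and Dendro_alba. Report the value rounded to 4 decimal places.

The sequences differ at positions 8 (T/G), 12 (A/G), 27 (G/A), 29 (C/G), 31 (T/A), 42 (C/T).
p = 6/43 = 0.139535.
d = −0.75 · ln(1 − (4/3)·0.139535) = −0.75 · ln(0.813953) = −0.75 · (-0.205853) = 0.1544.

0.1544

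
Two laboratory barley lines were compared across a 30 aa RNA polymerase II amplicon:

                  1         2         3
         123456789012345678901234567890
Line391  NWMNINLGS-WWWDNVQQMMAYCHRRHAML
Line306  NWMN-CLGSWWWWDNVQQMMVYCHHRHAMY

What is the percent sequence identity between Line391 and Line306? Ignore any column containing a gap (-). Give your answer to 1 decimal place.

85.7%

Excluding the 2 gap columns leaves 28 comparable sites.
Differing sites — 6:N/C; 21:A/V; 25:R/H; 30:L/Y.
24 of the 28 comparable sites match, so the percent identity is 24/28 × 100 = 85.7%.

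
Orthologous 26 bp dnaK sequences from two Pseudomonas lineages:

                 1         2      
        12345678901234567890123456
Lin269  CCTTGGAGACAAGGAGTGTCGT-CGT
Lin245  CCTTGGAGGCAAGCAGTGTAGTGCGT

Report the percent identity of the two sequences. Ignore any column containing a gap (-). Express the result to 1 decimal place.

88.0%

Excluding the 1 gap column leaves 25 comparable sites.
Mismatches occur at site 9 (A→G), site 14 (G→C), site 20 (C→A).
22 of the 25 comparable sites match, so the percent identity is 22/25 × 100 = 88.0%.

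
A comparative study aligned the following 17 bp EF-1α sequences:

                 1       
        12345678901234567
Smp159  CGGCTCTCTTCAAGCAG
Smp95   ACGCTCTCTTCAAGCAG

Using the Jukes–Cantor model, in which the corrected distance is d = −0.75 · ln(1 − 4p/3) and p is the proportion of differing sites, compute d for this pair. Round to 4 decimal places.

0.1280

The sequences differ at positions 1 (C/A), 2 (G/C).
p = 2/17 = 0.117647.
d = −0.75 · ln(1 − (4/3)·0.117647) = −0.75 · ln(0.843137) = −0.75 · (-0.170626) = 0.1280.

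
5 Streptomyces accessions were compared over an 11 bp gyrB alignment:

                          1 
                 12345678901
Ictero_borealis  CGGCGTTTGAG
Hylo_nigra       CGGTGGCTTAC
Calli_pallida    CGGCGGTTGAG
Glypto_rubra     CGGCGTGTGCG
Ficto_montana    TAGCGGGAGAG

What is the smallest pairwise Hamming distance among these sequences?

1

Pairwise Hamming distances:
  Ictero_borealis vs Hylo_nigra: 5
  Ictero_borealis vs Calli_pallida: 1
  Ictero_borealis vs Glypto_rubra: 2
  Ictero_borealis vs Ficto_montana: 5
  Hylo_nigra vs Calli_pallida: 4
  Hylo_nigra vs Glypto_rubra: 6
  Hylo_nigra vs Ficto_montana: 7
  Calli_pallida vs Glypto_rubra: 3
  Calli_pallida vs Ficto_montana: 4
  Glypto_rubra vs Ficto_montana: 5
The smallest is 1, between Ictero_borealis and Calli_pallida.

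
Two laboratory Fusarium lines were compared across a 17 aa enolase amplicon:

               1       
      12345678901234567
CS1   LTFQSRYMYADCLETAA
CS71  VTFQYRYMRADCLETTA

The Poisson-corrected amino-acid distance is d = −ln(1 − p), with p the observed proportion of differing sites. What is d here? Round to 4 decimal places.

0.2683

Mismatches occur at site 1 (L/V), site 5 (S/Y), site 9 (Y/R), site 16 (A/T).
p = 4/17 = 0.235294.
d = −ln(1 − 0.235294) = −ln(0.764706) = 0.2683.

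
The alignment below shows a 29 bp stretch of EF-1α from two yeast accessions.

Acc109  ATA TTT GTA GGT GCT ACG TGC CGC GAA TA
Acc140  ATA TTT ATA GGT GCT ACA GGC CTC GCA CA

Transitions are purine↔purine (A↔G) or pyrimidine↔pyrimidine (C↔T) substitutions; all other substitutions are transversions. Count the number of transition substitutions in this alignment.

3

Mismatches occur at site 7 (G↔A, transition), site 18 (G↔A, transition), site 19 (T↔G, transversion), site 23 (G↔T, transversion), site 26 (A↔C, transversion), site 28 (T↔C, transition).
Of the 6 differences, 3 transitions and 3 transversions, so the answer is 3.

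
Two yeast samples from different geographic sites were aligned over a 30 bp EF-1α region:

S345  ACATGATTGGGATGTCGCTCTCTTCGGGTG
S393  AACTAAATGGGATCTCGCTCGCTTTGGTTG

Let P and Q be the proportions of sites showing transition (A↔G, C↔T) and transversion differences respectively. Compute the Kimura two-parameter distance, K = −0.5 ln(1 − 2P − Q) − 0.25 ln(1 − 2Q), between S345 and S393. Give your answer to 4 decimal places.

The sequences differ at positions 2 (C/A, transversion), 3 (A/C, transversion), 5 (G/A, transition), 7 (T/A, transversion), 14 (G/C, transversion), 21 (T/G, transversion), 25 (C/T, transition), 28 (G/T, transversion).
Of the 8 differences, 2 transitions and 6 transversions over 30 sites: P = 2/30 = 0.066667, Q = 6/30 = 0.200000.
d = −0.5·ln(0.666666) − 0.25·ln(0.600000) = −0.5·(-0.405466) − 0.25·(-0.510826) = 0.3304.

0.3304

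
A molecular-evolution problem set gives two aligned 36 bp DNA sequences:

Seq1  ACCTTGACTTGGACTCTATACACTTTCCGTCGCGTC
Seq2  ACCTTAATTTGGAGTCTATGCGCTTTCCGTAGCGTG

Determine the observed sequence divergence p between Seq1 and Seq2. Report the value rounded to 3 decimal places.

Mismatches occur at site 6 (G/A), site 8 (C/T), site 14 (C/G), site 20 (A/G), site 22 (A/G), site 31 (C/A), site 36 (C/G).
There are 7 differences over 36 sites, so p = 7/36 = 0.194.

0.194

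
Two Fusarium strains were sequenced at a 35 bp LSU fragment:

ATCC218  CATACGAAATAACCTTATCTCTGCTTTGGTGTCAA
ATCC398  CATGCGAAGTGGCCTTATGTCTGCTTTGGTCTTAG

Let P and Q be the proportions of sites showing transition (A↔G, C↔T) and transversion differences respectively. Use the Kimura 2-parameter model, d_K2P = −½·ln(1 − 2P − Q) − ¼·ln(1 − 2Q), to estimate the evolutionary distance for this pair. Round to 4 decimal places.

Mismatches occur at site 4 (A→G, transition), site 9 (A→G, transition), site 11 (A→G, transition), site 12 (A→G, transition), site 19 (C→G, transversion), site 31 (G→C, transversion), site 33 (C→T, transition), site 35 (A→G, transition).
Of the 8 differences, 6 transitions and 2 transversions over 35 sites: P = 6/35 = 0.171429, Q = 2/35 = 0.057143.
d = −0.5·ln(0.599999) − 0.25·ln(0.885714) = −0.5·(-0.510827) − 0.25·(-0.121361) = 0.2858.

0.2858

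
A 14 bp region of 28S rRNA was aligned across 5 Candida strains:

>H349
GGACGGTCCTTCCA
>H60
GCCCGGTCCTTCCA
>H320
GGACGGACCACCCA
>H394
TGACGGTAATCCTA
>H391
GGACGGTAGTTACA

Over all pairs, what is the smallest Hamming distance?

2

Pairwise Hamming distances:
  H349 vs H60: 2
  H349 vs H320: 3
  H349 vs H394: 5
  H349 vs H391: 3
  H60 vs H320: 5
  H60 vs H394: 7
  H60 vs H391: 5
  H320 vs H394: 6
  H320 vs H391: 6
  H394 vs H391: 5
The smallest is 2, between H349 and H60.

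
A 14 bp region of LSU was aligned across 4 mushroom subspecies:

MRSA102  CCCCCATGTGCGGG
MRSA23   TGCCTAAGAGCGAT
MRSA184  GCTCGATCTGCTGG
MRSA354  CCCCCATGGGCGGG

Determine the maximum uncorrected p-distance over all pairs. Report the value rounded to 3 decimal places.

0.714

Pairwise Hamming distances:
  MRSA102 vs MRSA23: 7
  MRSA102 vs MRSA184: 5
  MRSA102 vs MRSA354: 1
  MRSA23 vs MRSA184: 10
  MRSA23 vs MRSA354: 7
  MRSA184 vs MRSA354: 6
The largest is 10 mismatches, between MRSA23 and MRSA184; p = 10/14 = 0.714.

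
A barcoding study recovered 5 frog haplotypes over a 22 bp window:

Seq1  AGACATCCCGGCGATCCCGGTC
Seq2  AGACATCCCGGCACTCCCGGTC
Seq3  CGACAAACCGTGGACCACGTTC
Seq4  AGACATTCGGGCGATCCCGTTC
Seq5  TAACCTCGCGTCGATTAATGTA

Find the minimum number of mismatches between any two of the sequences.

Pairwise Hamming distances:
  Seq1 vs Seq2: 2
  Seq1 vs Seq3: 8
  Seq1 vs Seq4: 3
  Seq1 vs Seq5: 10
  Seq2 vs Seq3: 10
  Seq2 vs Seq4: 5
  Seq2 vs Seq5: 12
  Seq3 vs Seq4: 8
  Seq3 vs Seq5: 13
  Seq4 vs Seq5: 13
The smallest is 2, between Seq1 and Seq2.

2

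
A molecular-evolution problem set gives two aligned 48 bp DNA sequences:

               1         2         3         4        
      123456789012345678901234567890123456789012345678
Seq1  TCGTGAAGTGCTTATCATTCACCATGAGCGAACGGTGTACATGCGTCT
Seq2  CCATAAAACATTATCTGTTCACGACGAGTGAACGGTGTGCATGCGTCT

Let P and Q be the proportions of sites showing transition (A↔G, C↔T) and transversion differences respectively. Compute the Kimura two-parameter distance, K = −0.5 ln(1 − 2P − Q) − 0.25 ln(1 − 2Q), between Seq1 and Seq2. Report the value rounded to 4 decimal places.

The sequences differ at positions 1 (T/C, transition), 3 (G/A, transition), 5 (G/A, transition), 8 (G/A, transition), 9 (T/C, transition), 10 (G/A, transition), 11 (C/T, transition), 13 (T/A, transversion), 14 (A/T, transversion), 15 (T/C, transition), 16 (C/T, transition), 17 (A/G, transition), 23 (C/G, transversion), 25 (T/C, transition), 29 (C/T, transition), 39 (A/G, transition).
Of the 16 differences, 13 transitions and 3 transversions over 48 sites: P = 13/48 = 0.270833, Q = 3/48 = 0.062500.
d = −0.5·ln(0.395834) − 0.25·ln(0.875000) = −0.5·(-0.926760) − 0.25·(-0.133531) = 0.4968.

0.4968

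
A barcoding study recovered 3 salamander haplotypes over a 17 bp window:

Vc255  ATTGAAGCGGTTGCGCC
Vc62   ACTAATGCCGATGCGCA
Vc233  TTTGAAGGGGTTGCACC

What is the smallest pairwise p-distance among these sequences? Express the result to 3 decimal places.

Pairwise Hamming distances:
  Vc255 vs Vc62: 6
  Vc255 vs Vc233: 3
  Vc62 vs Vc233: 9
The smallest is 3 mismatches, between Vc255 and Vc233; p = 3/17 = 0.176.

0.176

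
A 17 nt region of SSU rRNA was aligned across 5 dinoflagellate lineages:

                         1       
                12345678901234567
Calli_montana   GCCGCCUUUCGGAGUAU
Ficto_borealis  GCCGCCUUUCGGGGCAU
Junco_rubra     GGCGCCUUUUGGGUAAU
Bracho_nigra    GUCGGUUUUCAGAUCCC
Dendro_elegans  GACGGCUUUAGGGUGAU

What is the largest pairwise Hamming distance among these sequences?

9

Pairwise Hamming distances:
  Calli_montana vs Ficto_borealis: 2
  Calli_montana vs Junco_rubra: 5
  Calli_montana vs Bracho_nigra: 8
  Calli_montana vs Dendro_elegans: 6
  Ficto_borealis vs Junco_rubra: 4
  Ficto_borealis vs Bracho_nigra: 8
  Ficto_borealis vs Dendro_elegans: 5
  Junco_rubra vs Bracho_nigra: 9
  Junco_rubra vs Dendro_elegans: 4
  Bracho_nigra vs Dendro_elegans: 8
The largest is 9, between Junco_rubra and Bracho_nigra.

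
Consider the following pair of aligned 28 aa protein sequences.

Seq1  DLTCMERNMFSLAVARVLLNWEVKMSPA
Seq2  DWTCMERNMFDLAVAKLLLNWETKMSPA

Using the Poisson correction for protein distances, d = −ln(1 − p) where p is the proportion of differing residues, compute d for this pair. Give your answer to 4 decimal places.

0.1967

Differing sites — 2:L/W; 11:S/D; 16:R/K; 17:V/L; 23:V/T.
p = 5/28 = 0.178571.
d = −ln(1 − 0.178571) = −ln(0.821429) = 0.1967.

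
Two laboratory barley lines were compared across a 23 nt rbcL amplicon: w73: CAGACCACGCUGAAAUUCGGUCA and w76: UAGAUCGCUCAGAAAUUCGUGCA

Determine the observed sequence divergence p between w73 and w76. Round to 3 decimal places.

Differing sites — 1:C/U; 5:C/U; 7:A/G; 9:G/U; 11:U/A; 20:G/U; 21:U/G.
There are 7 differences over 23 sites, so p = 7/23 = 0.304.

0.304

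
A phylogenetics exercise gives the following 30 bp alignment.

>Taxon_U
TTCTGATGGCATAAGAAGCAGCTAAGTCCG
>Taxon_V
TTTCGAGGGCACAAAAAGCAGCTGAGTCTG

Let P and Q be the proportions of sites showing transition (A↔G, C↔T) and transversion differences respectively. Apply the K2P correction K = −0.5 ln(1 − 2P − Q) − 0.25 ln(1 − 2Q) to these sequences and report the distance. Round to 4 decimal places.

0.3012

Differing sites — 3:C/T (Ti); 4:T/C (Ti); 7:T/G (Tv); 12:T/C (Ti); 15:G/A (Ti); 24:A/G (Ti); 29:C/T (Ti).
Of the 7 differences, 6 transitions and 1 transversion over 30 sites: P = 6/30 = 0.200000, Q = 1/30 = 0.033333.
d = −0.5·ln(0.566667) − 0.25·ln(0.933334) = −0.5·(-0.567983) − 0.25·(-0.068992) = 0.3012.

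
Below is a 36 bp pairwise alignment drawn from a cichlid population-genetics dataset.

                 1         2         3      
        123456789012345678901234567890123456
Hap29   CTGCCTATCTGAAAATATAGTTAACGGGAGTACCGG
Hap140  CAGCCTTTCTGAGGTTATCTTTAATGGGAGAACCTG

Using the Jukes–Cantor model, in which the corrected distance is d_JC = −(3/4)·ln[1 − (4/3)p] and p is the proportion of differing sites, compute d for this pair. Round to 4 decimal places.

0.3470

Mismatches occur at site 2 (T↔A), site 7 (A↔T), site 13 (A↔G), site 14 (A↔G), site 15 (A↔T), site 19 (A↔C), site 20 (G↔T), site 25 (C↔T), site 31 (T↔A), site 35 (G↔T).
p = 10/36 = 0.277778.
d = −0.75 · ln(1 − (4/3)·0.277778) = −0.75 · ln(0.629629) = −0.75 · (-0.462625) = 0.3470.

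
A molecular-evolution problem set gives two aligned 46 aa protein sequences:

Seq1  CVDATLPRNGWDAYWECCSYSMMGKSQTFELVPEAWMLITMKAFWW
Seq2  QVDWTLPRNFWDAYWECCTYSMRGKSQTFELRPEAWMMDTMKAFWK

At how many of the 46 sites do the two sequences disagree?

Differing sites — 1:C/Q; 4:A/W; 10:G/F; 19:S/T; 23:M/R; 32:V/R; 38:L/M; 39:I/D; 46:W/K.
That gives 9 mismatches out of 46 aligned sites, so the Hamming distance is 9.

9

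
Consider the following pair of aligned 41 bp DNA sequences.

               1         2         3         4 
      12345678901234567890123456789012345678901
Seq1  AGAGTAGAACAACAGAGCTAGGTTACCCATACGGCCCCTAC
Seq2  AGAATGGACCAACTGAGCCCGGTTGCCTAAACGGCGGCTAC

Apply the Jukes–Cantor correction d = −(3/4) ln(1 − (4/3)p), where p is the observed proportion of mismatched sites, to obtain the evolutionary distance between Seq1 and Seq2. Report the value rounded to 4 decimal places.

The sequences differ at positions 4 (G/A), 6 (A/G), 9 (A/C), 14 (A/T), 19 (T/C), 20 (A/C), 25 (A/G), 28 (C/T), 30 (T/A), 36 (C/G), 37 (C/G).
p = 11/41 = 0.268293.
d = −0.75 · ln(1 − (4/3)·0.268293) = −0.75 · ln(0.642276) = −0.75 · (-0.442737) = 0.3321.

0.3321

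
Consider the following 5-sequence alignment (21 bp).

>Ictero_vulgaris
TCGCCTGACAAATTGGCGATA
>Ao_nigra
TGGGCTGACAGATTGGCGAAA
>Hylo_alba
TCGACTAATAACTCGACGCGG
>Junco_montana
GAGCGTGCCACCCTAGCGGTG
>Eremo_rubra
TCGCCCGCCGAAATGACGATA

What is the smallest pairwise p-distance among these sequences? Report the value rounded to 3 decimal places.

0.190

Pairwise Hamming distances:
  Ictero_vulgaris vs Ao_nigra: 4
  Ictero_vulgaris vs Hylo_alba: 9
  Ictero_vulgaris vs Junco_montana: 10
  Ictero_vulgaris vs Eremo_rubra: 5
  Ao_nigra vs Hylo_alba: 11
  Ao_nigra vs Junco_montana: 12
  Ao_nigra vs Eremo_rubra: 9
  Hylo_alba vs Junco_montana: 14
  Hylo_alba vs Eremo_rubra: 12
  Junco_montana vs Eremo_rubra: 12
The smallest is 4 mismatches, between Ictero_vulgaris and Ao_nigra; p = 4/21 = 0.190.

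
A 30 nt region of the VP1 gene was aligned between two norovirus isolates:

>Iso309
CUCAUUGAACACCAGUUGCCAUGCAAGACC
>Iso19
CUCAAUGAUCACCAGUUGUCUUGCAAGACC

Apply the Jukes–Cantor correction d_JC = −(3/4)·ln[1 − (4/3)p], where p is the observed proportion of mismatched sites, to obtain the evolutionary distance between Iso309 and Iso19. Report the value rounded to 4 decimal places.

0.1468

The sequences differ at positions 5 (U/A), 9 (A/U), 19 (C/U), 21 (A/U).
p = 4/30 = 0.133333.
d = −0.75 · ln(1 − (4/3)·0.133333) = −0.75 · ln(0.822223) = −0.75 · (-0.195744) = 0.1468.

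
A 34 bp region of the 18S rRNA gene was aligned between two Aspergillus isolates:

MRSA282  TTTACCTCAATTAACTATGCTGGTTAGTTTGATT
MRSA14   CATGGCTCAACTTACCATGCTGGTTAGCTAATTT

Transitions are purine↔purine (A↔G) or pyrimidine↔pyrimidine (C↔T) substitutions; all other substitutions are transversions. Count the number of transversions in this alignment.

5

Differing sites — 1:T/C (Ti); 2:T/A (Tv); 4:A/G (Ti); 5:C/G (Tv); 11:T/C (Ti); 13:A/T (Tv); 16:T/C (Ti); 28:T/C (Ti); 30:T/A (Tv); 31:G/A (Ti); 32:A/T (Tv).
Of the 11 differences, 6 transitions and 5 transversions, so the answer is 5.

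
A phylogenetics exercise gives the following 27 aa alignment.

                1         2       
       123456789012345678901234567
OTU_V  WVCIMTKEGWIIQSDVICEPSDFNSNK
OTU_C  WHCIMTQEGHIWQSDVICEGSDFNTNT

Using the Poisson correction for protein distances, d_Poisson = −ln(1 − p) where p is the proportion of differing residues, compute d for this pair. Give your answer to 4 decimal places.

Differing sites — 2:V/H; 7:K/Q; 10:W/H; 12:I/W; 20:P/G; 25:S/T; 27:K/T.
p = 7/27 = 0.259259.
d = −ln(1 − 0.259259) = −ln(0.740741) = 0.3001.

0.3001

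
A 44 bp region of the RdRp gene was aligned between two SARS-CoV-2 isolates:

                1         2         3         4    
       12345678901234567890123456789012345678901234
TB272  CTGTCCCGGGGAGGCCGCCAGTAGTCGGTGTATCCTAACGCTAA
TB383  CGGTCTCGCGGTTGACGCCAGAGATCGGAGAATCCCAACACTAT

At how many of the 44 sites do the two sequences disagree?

14

Mismatches occur at site 2 (T→G), site 6 (C→T), site 9 (G→C), site 12 (A→T), site 13 (G→T), site 15 (C→A), site 22 (T→A), site 23 (A→G), site 24 (G→A), site 29 (T→A), site 31 (T→A), site 36 (T→C), site 40 (G→A), site 44 (A→T).
That gives 14 mismatches out of 44 aligned sites, so the Hamming distance is 14.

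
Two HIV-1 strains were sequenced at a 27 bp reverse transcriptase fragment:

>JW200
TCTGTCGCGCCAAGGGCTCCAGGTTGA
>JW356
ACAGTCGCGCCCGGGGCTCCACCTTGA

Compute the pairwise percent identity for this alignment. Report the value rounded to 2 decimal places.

Differing sites — 1:T/A; 3:T/A; 12:A/C; 13:A/G; 22:G/C; 23:G/C.
21 of the 27 sites match, so the percent identity is 21/27 × 100 = 77.78%.

77.78%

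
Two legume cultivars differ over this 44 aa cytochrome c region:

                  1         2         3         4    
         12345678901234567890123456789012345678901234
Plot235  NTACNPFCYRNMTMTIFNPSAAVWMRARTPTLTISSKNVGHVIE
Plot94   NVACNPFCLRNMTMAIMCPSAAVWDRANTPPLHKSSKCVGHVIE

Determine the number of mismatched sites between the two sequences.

Differing sites — 2:T/V; 9:Y/L; 15:T/A; 17:F/M; 18:N/C; 25:M/D; 28:R/N; 31:T/P; 33:T/H; 34:I/K; 38:N/C.
That gives 11 mismatches out of 44 aligned sites, so the Hamming distance is 11.

11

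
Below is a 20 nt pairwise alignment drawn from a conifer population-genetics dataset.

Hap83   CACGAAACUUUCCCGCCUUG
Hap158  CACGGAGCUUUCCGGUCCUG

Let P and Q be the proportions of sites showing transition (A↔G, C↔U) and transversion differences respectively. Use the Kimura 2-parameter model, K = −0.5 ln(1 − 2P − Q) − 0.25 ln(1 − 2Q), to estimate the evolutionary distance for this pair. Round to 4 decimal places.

Mismatches occur at site 5 (A↔G, transition), site 7 (A↔G, transition), site 14 (C↔G, transversion), site 16 (C↔U, transition), site 18 (U↔C, transition).
Of the 5 differences, 4 transitions and 1 transversion over 20 sites: P = 4/20 = 0.200000, Q = 1/20 = 0.050000.
d = −0.5·ln(0.550000) − 0.25·ln(0.900000) = −0.5·(-0.597837) − 0.25·(-0.105361) = 0.3253.

0.3253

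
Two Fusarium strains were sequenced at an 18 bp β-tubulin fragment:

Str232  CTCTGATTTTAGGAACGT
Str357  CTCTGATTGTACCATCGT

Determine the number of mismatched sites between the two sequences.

4

Differing sites — 9:T/G; 12:G/C; 13:G/C; 15:A/T.
That gives 4 mismatches out of 18 aligned sites, so the Hamming distance is 4.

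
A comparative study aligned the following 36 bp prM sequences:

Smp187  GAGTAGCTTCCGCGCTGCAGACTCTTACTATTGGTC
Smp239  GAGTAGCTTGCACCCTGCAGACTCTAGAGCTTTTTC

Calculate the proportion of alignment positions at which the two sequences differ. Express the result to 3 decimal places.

Differing sites — 10:C/G; 12:G/A; 14:G/C; 26:T/A; 27:A/G; 28:C/A; 29:T/G; 30:A/C; 33:G/T; 34:G/T.
There are 10 differences over 36 sites, so p = 10/36 = 0.278.

0.278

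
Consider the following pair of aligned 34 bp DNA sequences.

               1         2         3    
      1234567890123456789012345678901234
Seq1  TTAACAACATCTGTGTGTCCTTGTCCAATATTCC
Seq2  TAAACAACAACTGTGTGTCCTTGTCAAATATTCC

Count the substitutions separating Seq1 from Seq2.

Differing sites — 2:T/A; 10:T/A; 26:C/A.
That gives 3 mismatches out of 34 aligned sites, so the Hamming distance is 3.

3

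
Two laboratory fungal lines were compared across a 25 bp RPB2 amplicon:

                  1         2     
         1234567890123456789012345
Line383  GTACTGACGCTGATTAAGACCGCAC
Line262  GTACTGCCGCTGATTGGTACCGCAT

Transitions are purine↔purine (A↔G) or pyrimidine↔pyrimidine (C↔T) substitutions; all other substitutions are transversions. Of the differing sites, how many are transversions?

The sequences differ at positions 7 (A/C, transversion), 16 (A/G, transition), 17 (A/G, transition), 18 (G/T, transversion), 25 (C/T, transition).
Of the 5 differences, 3 transitions and 2 transversions, so the answer is 2.

2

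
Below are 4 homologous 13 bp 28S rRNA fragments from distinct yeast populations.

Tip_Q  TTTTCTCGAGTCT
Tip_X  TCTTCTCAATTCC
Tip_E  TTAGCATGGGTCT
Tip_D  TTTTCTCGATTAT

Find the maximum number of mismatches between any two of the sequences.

9

Pairwise Hamming distances:
  Tip_Q vs Tip_X: 4
  Tip_Q vs Tip_E: 5
  Tip_Q vs Tip_D: 2
  Tip_X vs Tip_E: 9
  Tip_X vs Tip_D: 4
  Tip_E vs Tip_D: 7
The largest is 9, between Tip_X and Tip_E.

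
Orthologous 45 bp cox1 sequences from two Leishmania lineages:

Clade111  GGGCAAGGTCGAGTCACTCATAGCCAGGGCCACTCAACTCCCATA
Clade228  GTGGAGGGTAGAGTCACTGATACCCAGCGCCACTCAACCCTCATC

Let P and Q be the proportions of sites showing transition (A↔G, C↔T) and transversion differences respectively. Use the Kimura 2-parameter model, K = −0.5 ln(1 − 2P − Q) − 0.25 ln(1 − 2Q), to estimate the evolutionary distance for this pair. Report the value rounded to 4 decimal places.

Mismatches occur at site 2 (G/T, transversion), site 4 (C/G, transversion), site 6 (A/G, transition), site 10 (C/A, transversion), site 19 (C/G, transversion), site 23 (G/C, transversion), site 28 (G/C, transversion), site 39 (T/C, transition), site 41 (C/T, transition), site 45 (A/C, transversion).
Of the 10 differences, 3 transitions and 7 transversions over 45 sites: P = 3/45 = 0.066667, Q = 7/45 = 0.155556.
d = −0.5·ln(0.711110) − 0.25·ln(0.688888) = −0.5·(-0.340928) − 0.25·(-0.372677) = 0.2636.

0.2636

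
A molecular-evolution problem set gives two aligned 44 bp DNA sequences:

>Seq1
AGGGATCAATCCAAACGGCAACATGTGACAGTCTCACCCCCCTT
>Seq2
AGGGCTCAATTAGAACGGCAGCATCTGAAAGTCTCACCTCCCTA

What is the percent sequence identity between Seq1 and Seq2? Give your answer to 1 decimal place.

Differing sites — 5:A/C; 11:C/T; 12:C/A; 13:A/G; 21:A/G; 25:G/C; 29:C/A; 39:C/T; 44:T/A.
35 of the 44 sites match, so the percent identity is 35/44 × 100 = 79.5%.

79.5%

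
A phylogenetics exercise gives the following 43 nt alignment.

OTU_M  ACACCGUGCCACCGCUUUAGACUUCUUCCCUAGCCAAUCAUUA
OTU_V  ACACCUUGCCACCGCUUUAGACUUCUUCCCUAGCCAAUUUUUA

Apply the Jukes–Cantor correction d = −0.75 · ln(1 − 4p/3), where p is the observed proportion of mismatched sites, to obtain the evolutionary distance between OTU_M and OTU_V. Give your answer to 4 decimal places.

0.0732

Differing sites — 6:G/U; 39:C/U; 40:A/U.
p = 3/43 = 0.069767.
d = −0.75 · ln(1 − (4/3)·0.069767) = −0.75 · ln(0.906977) = −0.75 · (-0.097638) = 0.0732.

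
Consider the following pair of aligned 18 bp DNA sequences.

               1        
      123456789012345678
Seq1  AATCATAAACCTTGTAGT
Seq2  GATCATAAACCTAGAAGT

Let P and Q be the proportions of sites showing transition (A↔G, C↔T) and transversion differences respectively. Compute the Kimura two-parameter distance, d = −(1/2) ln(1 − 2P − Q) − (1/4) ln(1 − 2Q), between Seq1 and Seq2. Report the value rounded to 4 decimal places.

The sequences differ at positions 1 (A/G, transition), 13 (T/A, transversion), 15 (T/A, transversion).
Of the 3 differences, 1 transition and 2 transversions over 18 sites: P = 1/18 = 0.055556, Q = 2/18 = 0.111111.
d = −0.5·ln(0.777777) − 0.25·ln(0.777778) = −0.5·(-0.251315) − 0.25·(-0.251314) = 0.1885.

0.1885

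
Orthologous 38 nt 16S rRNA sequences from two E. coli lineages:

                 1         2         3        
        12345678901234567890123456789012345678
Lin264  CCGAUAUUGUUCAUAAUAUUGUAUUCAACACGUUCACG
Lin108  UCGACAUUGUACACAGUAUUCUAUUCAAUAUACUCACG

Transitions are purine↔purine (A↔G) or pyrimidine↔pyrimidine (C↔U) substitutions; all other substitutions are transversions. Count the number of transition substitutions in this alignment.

8

Differing sites — 1:C/U (Ti); 5:U/C (Ti); 11:U/A (Tv); 14:U/C (Ti); 16:A/G (Ti); 21:G/C (Tv); 29:C/U (Ti); 31:C/U (Ti); 32:G/A (Ti); 33:U/C (Ti).
Of the 10 differences, 8 transitions and 2 transversions, so the answer is 8.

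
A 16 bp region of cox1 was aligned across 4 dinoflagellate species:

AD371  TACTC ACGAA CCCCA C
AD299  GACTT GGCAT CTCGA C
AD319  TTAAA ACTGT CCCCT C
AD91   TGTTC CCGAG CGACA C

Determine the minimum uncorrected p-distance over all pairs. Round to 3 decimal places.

Pairwise Hamming distances:
  AD371 vs AD299: 8
  AD371 vs AD319: 8
  AD371 vs AD91: 6
  AD299 vs AD319: 12
  AD299 vs AD91: 11
  AD319 vs AD91: 11
The smallest is 6 mismatches, between AD371 and AD91; p = 6/16 = 0.375.

0.375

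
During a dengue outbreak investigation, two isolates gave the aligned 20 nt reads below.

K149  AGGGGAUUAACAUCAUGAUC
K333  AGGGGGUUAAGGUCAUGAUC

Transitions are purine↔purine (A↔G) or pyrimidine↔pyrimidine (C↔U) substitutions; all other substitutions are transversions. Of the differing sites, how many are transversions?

1

Mismatches occur at site 6 (A/G, transition), site 11 (C/G, transversion), site 12 (A/G, transition).
Of the 3 differences, 2 transitions and 1 transversion, so the answer is 1.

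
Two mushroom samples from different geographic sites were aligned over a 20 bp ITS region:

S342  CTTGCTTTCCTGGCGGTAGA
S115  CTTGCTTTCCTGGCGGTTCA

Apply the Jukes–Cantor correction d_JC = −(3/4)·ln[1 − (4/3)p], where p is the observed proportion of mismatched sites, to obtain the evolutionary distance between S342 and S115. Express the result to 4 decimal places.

0.1073

Differing sites — 18:A/T; 19:G/C.
p = 2/20 = 0.100000.
d = −0.75 · ln(1 − (4/3)·0.100000) = −0.75 · ln(0.866667) = −0.75 · (-0.143100) = 0.1073.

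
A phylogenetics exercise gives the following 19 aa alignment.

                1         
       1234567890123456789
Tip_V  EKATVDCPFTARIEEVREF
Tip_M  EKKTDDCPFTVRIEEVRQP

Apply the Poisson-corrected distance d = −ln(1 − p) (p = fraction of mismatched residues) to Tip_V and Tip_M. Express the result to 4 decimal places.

0.3054

Differing sites — 3:A/K; 5:V/D; 11:A/V; 18:E/Q; 19:F/P.
p = 5/19 = 0.263158.
d = −ln(1 − 0.263158) = −ln(0.736842) = 0.3054.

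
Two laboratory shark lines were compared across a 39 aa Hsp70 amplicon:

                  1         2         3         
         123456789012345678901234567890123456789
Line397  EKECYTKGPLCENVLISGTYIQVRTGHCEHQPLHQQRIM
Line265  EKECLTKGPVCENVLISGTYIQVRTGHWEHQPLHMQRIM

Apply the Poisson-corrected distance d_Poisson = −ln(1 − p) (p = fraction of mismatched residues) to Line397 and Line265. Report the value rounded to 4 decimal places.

0.1082

The sequences differ at positions 5 (Y/L), 10 (L/V), 28 (C/W), 35 (Q/M).
p = 4/39 = 0.102564.
d = −ln(1 − 0.102564) = −ln(0.897436) = 0.1082.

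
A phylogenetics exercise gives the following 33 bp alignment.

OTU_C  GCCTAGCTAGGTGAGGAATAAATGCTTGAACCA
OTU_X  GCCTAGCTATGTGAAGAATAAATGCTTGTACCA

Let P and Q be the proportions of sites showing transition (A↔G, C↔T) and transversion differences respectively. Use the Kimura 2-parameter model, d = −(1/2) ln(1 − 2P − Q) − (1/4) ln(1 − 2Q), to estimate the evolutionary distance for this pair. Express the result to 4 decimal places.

Differing sites — 10:G/T (Tv); 15:G/A (Ti); 29:A/T (Tv).
Of the 3 differences, 1 transition and 2 transversions over 33 sites: P = 1/33 = 0.030303, Q = 2/33 = 0.060606.
d = −0.5·ln(0.878788) − 0.25·ln(0.878788) = −0.5·(-0.129212) − 0.25·(-0.129212) = 0.0969.

0.0969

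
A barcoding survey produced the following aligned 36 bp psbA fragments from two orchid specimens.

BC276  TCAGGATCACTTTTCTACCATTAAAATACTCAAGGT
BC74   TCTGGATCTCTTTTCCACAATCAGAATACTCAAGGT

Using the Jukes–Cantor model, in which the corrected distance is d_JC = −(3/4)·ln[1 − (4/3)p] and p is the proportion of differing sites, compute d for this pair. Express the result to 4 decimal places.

0.1885

Mismatches occur at site 3 (A→T), site 9 (A→T), site 16 (T→C), site 19 (C→A), site 22 (T→C), site 24 (A→G).
p = 6/36 = 0.166667.
d = −0.75 · ln(1 − (4/3)·0.166667) = −0.75 · ln(0.777777) = −0.75 · (-0.251315) = 0.1885.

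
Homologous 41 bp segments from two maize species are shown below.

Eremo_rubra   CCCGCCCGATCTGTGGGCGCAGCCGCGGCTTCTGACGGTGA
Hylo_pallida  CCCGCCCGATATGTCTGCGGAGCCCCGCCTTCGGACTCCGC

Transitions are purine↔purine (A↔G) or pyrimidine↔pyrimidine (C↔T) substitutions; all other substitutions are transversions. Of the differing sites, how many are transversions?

10

Mismatches occur at site 11 (C→A, transversion), site 15 (G→C, transversion), site 16 (G→T, transversion), site 20 (C→G, transversion), site 25 (G→C, transversion), site 28 (G→C, transversion), site 33 (T→G, transversion), site 37 (G→T, transversion), site 38 (G→C, transversion), site 39 (T→C, transition), site 41 (A→C, transversion).
Of the 11 differences, 1 transition and 10 transversions, so the answer is 10.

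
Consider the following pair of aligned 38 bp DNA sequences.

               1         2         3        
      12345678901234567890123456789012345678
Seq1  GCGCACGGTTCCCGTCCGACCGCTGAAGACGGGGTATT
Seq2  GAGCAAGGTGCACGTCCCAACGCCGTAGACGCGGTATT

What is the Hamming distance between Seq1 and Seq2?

9

The sequences differ at positions 2 (C/A), 6 (C/A), 10 (T/G), 12 (C/A), 18 (G/C), 20 (C/A), 24 (T/C), 26 (A/T), 32 (G/C).
That gives 9 mismatches out of 38 aligned sites, so the Hamming distance is 9.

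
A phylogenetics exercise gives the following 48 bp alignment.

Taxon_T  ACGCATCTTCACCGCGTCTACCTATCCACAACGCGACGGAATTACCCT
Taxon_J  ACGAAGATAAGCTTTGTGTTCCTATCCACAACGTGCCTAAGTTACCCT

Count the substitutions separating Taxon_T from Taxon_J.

16

Differing sites — 4:C/A; 6:T/G; 7:C/A; 9:T/A; 10:C/A; 11:A/G; 13:C/T; 14:G/T; 15:C/T; 18:C/G; 20:A/T; 34:C/T; 36:A/C; 38:G/T; 39:G/A; 41:A/G.
That gives 16 mismatches out of 48 aligned sites, so the Hamming distance is 16.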